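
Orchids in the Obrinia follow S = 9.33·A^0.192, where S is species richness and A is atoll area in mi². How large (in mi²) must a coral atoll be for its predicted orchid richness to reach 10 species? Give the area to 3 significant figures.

1.44 mi²

10 = 9.33 × A^0.192  ⇒  A^0.192 = 10/9.33 = 1.072
ln A = ln(1.072) / 0.192 = 0.0694 / 0.192 = 0.3612
A = e^0.3612 ≈ 1.435 mi²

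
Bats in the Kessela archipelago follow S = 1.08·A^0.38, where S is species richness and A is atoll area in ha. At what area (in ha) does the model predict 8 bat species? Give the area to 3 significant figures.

194 ha

8 = 1.08 × A^0.38  ⇒  A^0.38 = 8/1.08 = 7.407
ln A = ln(7.407) / 0.38 = 2.0025 / 0.38 = 5.2697
A = e^5.2697 ≈ 194.4 ha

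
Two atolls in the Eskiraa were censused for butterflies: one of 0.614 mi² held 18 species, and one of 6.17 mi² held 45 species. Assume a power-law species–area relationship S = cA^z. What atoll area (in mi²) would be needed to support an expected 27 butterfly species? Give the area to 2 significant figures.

1.7 mi²

z = ln(45/18) / ln(6.17/0.614) = 0.9163 / 2.3075 = 0.3971
c = 18 / 0.614^0.3971 = 18 / 0.8239 = 21.85
A = (27/21.85)^(1/0.3971) ⇒ ln A = ln(1.236)/0.3971 = 0.5333
A = e^0.5333 ≈ 1.705 mi²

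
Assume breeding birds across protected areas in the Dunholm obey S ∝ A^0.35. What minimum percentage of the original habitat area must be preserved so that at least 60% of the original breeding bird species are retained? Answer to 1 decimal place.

23.2%

Need (A_new/A_old)^0.35 = 0.6, so A_new/A_old = 0.6^(1/0.35) = 0.6^2.857
ln(A_new/A_old) = ln 0.6 / 0.35 = -0.5108 / 0.35 = -1.4595
A_new/A_old = e^-1.4595 ≈ 0.2324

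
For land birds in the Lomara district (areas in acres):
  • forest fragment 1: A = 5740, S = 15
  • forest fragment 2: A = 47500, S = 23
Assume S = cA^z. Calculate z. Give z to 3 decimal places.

Taking logs: ln S = ln c + z ln A, so z = (ln S₂ − ln S₁)/(ln A₂ − ln A₁).
z = ln(23/15) / ln(47500/5740) = ln(1.533) / ln(8.275) = 0.4274 / 2.1133 = 0.2023

0.202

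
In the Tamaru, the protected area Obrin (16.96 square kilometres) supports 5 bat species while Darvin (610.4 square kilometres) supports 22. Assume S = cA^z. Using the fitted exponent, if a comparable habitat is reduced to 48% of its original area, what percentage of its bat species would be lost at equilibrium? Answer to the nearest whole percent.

z = ln(22/5) / ln(610.4/16.96) = 1.4816 / 3.5833 = 0.4135
S_new/S_old = (A_new/A_old)^z = 0.48^0.4135 = exp(0.4135 × -0.7340) = 0.7382
Fraction lost = 1 − 0.7382 = 0.2618

26%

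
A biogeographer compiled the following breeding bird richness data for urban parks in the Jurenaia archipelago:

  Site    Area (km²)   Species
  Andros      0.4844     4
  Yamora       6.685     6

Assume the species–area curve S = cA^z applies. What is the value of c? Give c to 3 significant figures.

z = ln(S₂/S₁) / ln(A₂/A₁) = ln(6/4) / ln(6.685/0.4844) = 0.4055 / 2.6247 = 0.1545
c = S₁ / A₁^z = 4 / 0.4844^0.1545 = 4 / 0.8941 = 4.474

4.47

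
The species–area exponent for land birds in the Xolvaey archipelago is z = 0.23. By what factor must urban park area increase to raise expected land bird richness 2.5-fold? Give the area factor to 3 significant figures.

(A₂/A₁)^0.23 = 2.5, so A₂/A₁ = 2.5^(1/0.23) = 2.5^4.348
ln(A₂/A₁) = ln 2.5 / 0.23 = 0.9163 / 0.23 = 3.9839
A₂/A₁ = e^3.9839 ≈ 53.72

53.7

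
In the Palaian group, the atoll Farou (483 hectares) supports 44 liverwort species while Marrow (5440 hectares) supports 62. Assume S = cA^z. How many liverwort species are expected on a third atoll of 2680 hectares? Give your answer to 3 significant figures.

56.1

z = ln(62/44) / ln(5440/483) = 0.3429 / 2.4215 = 0.1416
c = 44 / 483^0.1416 = 44 / 2.399 = 18.34
S₃ = 18.34 × 2680^0.1416 = 18.34 × 3.058 ≈ 56.09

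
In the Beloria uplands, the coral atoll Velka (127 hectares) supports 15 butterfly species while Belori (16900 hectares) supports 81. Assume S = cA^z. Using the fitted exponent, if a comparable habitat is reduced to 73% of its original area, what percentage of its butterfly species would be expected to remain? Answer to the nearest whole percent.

90%

z = ln(81/15) / ln(16900/127) = 1.6864 / 4.8909 = 0.3448
S_new/S_old = (A_new/A_old)^z = 0.73^0.3448 = exp(0.3448 × -0.3147) = 0.8972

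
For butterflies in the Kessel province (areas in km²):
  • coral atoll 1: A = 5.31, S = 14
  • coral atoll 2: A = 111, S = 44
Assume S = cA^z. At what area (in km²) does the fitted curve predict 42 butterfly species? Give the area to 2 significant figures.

z = ln(44/14) / ln(111/5.31) = 1.1451 / 3.0399 = 0.3767
c = 14 / 5.31^0.3767 = 14 / 1.876 = 7.464
A = (42/7.464)^(1/0.3767) ⇒ ln A = ln(5.627)/0.3767 = 4.5860
A = e^4.5860 ≈ 98.1 km²

98 km²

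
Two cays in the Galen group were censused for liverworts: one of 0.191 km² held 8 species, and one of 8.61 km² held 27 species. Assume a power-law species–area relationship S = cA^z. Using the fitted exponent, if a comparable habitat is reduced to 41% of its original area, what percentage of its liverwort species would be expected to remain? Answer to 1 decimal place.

75.2%

z = ln(27/8) / ln(8.61/0.191) = 1.2164 / 3.8084 = 0.3194
S_new/S_old = (A_new/A_old)^z = 0.41^0.3194 = exp(0.3194 × -0.8916) = 0.7522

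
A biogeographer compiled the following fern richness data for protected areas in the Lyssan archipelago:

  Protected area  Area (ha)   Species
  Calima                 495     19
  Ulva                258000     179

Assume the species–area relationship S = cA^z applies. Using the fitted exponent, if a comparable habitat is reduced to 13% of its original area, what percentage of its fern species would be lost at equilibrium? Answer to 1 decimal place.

51.9%

z = ln(179/19) / ln(258000/495) = 2.2429 / 6.2562 = 0.3585
S_new/S_old = (A_new/A_old)^z = 0.13^0.3585 = exp(0.3585 × -2.0402) = 0.4812
Fraction lost = 1 − 0.4812 = 0.5188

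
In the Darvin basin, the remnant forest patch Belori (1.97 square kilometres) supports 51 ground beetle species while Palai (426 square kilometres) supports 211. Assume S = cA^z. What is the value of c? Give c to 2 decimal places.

z = ln(S₂/S₁) / ln(A₂/A₁) = ln(211/51) / ln(426/1.97) = 1.4200 / 5.3764 = 0.2641
c = S₁ / A₁^z = 51 / 1.97^0.2641 = 51 / 1.196 = 42.64

42.64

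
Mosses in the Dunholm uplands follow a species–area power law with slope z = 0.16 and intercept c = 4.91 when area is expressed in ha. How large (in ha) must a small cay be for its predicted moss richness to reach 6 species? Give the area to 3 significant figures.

6 = 4.91 × A^0.16  ⇒  A^0.16 = 6/4.91 = 1.222
ln A = ln(1.222) / 0.16 = 0.2005 / 0.16 = 1.2530
A = e^1.2530 ≈ 3.501 ha

3.50 ha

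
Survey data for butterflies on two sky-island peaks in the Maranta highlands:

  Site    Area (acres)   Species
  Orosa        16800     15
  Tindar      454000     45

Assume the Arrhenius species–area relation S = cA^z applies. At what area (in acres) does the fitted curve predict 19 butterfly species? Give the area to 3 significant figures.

z = ln(45/15) / ln(454000/16800) = 1.0986 / 3.2967 = 0.3332
c = 15 / 16800^0.3332 = 15 / 25.59 = 0.5862
A = (19/0.5862)^(1/0.3332) ⇒ ln A = ln(32.41)/0.3332 = 10.4385
A = e^10.4385 ≈ 34149 acres

34100 acres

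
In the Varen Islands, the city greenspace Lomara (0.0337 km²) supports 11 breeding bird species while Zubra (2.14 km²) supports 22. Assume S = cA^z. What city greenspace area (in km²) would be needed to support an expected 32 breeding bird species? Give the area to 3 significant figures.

z = ln(22/11) / ln(2.14/0.0337) = 0.6931 / 4.1511 = 0.1670
c = 11 / 0.0337^0.1670 = 11 / 0.5677 = 19.38
A = (32/19.38)^(1/0.1670) ⇒ ln A = ln(1.652)/0.1670 = 3.0047
A = e^3.0047 ≈ 20.18 km²

20.2 km²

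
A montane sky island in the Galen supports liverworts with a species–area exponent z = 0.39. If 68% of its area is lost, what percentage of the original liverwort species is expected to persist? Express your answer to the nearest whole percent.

64%

S_new/S_old = (A_new/A_old)^z = 0.32^0.39
= exp(0.39 × ln 0.32) = exp(0.39 × -1.1394) = exp(-0.4444) ≈ 0.6412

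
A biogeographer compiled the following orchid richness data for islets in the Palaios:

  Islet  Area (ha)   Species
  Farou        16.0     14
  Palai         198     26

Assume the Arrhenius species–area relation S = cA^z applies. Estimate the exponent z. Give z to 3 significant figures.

Taking logs: ln S = ln c + z ln A, so z = (ln S₂ − ln S₁)/(ln A₂ − ln A₁).
z = ln(26/14) / ln(198/16) = ln(1.857) / ln(12.38) = 0.6190 / 2.5157 = 0.2461

0.246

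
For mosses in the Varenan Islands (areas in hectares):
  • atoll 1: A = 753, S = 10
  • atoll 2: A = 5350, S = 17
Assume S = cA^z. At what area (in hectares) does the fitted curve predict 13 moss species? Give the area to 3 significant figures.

1990 hectares

z = ln(17/10) / ln(5350/753) = 0.5306 / 1.9608 = 0.2706
c = 10 / 753^0.2706 = 10 / 6.005 = 1.665
A = (13/1.665)^(1/0.2706) ⇒ ln A = ln(7.807)/0.2706 = 7.5936
A = e^7.5936 ≈ 1985 hectares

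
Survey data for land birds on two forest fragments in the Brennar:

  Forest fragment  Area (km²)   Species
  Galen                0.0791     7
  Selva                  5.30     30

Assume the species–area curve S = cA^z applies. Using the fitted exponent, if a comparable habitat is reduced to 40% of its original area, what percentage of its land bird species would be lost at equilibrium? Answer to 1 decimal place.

z = ln(30/7) / ln(5.3/0.0791) = 1.4553 / 4.2047 = 0.3461
S_new/S_old = (A_new/A_old)^z = 0.4^0.3461 = exp(0.3461 × -0.9163) = 0.7282
Fraction lost = 1 − 0.7282 = 0.2718

27.2%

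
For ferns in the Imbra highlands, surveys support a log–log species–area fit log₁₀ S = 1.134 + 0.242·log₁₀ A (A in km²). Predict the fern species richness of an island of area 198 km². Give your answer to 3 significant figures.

S = 13.61 × 198^0.242 = 13.61 × 3.596 ≈ 48.95

49.0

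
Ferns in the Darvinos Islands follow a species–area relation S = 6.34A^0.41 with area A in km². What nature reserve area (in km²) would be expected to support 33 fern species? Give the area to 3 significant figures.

33 = 6.34 × A^0.41  ⇒  A^0.41 = 33/6.34 = 5.205
ln A = ln(5.205) / 0.41 = 1.6496 / 0.41 = 4.0235
A = e^4.0235 ≈ 55.9 km²

55.9 km²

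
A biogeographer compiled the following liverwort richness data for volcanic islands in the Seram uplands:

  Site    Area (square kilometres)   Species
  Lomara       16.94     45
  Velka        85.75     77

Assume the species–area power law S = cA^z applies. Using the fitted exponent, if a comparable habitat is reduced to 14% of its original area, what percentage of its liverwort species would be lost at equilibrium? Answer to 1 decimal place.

47.9%

z = ln(77/45) / ln(85.75/16.94) = 0.5371 / 1.6218 = 0.3312
S_new/S_old = (A_new/A_old)^z = 0.14^0.3312 = exp(0.3312 × -1.9661) = 0.5214
Fraction lost = 1 − 0.5214 = 0.4786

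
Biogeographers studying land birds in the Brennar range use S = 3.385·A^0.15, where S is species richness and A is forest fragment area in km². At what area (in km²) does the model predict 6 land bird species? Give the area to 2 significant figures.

6 = 3.385 × A^0.15  ⇒  A^0.15 = 6/3.385 = 1.773
ln A = ln(1.773) / 0.15 = 0.5724 / 0.15 = 3.8160
A = e^3.8160 ≈ 45.42 km²

45 km²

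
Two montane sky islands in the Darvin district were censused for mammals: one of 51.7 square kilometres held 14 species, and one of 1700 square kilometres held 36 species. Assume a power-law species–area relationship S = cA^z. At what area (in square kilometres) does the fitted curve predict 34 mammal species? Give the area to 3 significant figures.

z = ln(36/14) / ln(1700/51.7) = 0.9445 / 3.4929 = 0.2704
c = 14 / 51.7^0.2704 = 14 / 2.906 = 4.817
A = (34/4.817)^(1/0.2704) ⇒ ln A = ln(7.058)/0.2704 = 7.2270
A = e^7.2270 ≈ 1376 square kilometres

1380 square kilometres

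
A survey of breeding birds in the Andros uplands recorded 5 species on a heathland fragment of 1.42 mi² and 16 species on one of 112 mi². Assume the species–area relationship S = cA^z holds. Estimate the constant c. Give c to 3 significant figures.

z = ln(S₂/S₁) / ln(A₂/A₁) = ln(16/5) / ln(112/1.42) = 1.1632 / 4.3678 = 0.2663
c = S₁ / A₁^z = 5 / 1.42^0.2663 = 5 / 1.098 = 4.554

4.55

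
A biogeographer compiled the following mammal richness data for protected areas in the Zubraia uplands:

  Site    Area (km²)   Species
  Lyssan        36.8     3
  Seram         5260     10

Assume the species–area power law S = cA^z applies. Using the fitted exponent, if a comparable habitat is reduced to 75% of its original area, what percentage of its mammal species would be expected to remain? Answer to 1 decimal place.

93.3%

z = ln(10/3) / ln(5260/36.8) = 1.2040 / 4.9624 = 0.2426
S_new/S_old = (A_new/A_old)^z = 0.75^0.2426 = exp(0.2426 × -0.2877) = 0.9326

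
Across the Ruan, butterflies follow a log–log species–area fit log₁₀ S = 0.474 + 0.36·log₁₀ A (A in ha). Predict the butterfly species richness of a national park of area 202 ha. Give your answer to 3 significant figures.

S = 2.979 × 202^0.36
ln S = ln 2.979 + 0.36 × ln 202 = 1.0914 + 0.36 × 5.3083 = 3.0024
S = e^3.0024 ≈ 20.13

20.1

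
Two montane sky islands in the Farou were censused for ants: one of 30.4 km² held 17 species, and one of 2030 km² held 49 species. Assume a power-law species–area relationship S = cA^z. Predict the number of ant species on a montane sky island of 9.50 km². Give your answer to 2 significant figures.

z = ln(49/17) / ln(2030/30.4) = 1.0586 / 4.2013 = 0.2520
c = 17 / 30.4^0.2520 = 17 / 2.364 = 7.191
S₃ = 7.191 × 9.5^0.2520 = 7.191 × 1.763 ≈ 12.68

13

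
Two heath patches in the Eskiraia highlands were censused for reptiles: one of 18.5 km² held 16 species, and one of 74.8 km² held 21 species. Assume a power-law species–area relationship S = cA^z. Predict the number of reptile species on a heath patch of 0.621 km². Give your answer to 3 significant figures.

8.26

z = ln(21/16) / ln(74.8/18.5) = 0.2719 / 1.3970 = 0.1946
c = 16 / 18.5^0.1946 = 16 / 1.765 = 9.067
S₃ = 9.067 × 0.621^0.1946 = 9.067 × 0.9114 ≈ 8.264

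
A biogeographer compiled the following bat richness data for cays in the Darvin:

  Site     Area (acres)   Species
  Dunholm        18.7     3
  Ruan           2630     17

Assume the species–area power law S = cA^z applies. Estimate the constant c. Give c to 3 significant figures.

1.07

z = ln(S₂/S₁) / ln(A₂/A₁) = ln(17/3) / ln(2630/18.7) = 1.7346 / 4.9462 = 0.3507
c = S₁ / A₁^z = 3 / 18.7^0.3507 = 3 / 2.793 = 1.074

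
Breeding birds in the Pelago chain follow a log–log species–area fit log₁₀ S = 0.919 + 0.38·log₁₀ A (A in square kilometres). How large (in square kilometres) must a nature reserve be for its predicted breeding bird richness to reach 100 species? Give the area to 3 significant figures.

100 = 8.299 × A^0.38  ⇒  A^0.38 = 100/8.299 = 12.05
ln A = ln(12.05) / 0.38 = 2.4891 / 0.38 = 6.5502
A = e^6.5502 ≈ 699.4 square kilometres

699 square kilometres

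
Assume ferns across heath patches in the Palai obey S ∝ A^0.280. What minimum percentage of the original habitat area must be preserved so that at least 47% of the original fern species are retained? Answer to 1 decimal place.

Need (A_new/A_old)^0.28 = 0.47, so A_new/A_old = 0.47^(1/0.28) = 0.47^3.571
ln(A_new/A_old) = ln 0.47 / 0.28 = -0.7550 / 0.28 = -2.6965
A_new/A_old = e^-2.6965 ≈ 0.06744

6.7%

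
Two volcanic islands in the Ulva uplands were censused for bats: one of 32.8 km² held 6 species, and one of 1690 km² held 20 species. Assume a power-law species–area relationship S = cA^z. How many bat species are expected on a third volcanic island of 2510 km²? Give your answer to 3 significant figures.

22.6

z = ln(20/6) / ln(1690/32.8) = 1.2040 / 3.9421 = 0.3054
c = 6 / 32.8^0.3054 = 6 / 2.904 = 2.066
S₃ = 2.066 × 2510^0.3054 = 2.066 × 10.92 ≈ 22.57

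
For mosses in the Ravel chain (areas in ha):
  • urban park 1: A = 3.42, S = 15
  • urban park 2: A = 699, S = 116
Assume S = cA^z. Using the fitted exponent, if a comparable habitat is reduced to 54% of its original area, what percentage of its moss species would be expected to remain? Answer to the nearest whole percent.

79%

z = ln(116/15) / ln(699/3.42) = 2.0455 / 5.3200 = 0.3845
S_new/S_old = (A_new/A_old)^z = 0.54^0.3845 = exp(0.3845 × -0.6162) = 0.7891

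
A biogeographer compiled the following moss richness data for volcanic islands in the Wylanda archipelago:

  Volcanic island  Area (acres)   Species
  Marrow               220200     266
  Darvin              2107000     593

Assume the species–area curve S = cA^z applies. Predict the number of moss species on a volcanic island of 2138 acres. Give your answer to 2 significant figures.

51

z = ln(593/266) / ln(2107000/220200) = 0.8017 / 2.2585 = 0.3550
c = 266 / 220200^0.3550 = 266 / 78.8 = 3.375
S₃ = 3.375 × 2138^0.3550 = 3.375 × 15.21 ≈ 51.33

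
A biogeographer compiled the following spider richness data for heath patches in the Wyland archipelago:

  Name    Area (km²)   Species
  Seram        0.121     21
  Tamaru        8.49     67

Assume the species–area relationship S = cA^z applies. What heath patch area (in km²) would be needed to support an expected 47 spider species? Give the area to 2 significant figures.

2.3 km²

z = ln(67/21) / ln(8.49/0.121) = 1.1602 / 4.2509 = 0.2729
c = 21 / 0.121^0.2729 = 21 / 0.5619 = 37.37
A = (47/37.37)^(1/0.2729) ⇒ ln A = ln(1.258)/0.2729 = 0.8398
A = e^0.8398 ≈ 2.316 km²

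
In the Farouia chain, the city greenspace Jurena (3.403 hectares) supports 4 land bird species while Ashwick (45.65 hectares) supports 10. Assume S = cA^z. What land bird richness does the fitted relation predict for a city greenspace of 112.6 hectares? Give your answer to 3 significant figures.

13.8

z = ln(10/4) / ln(45.65/3.403) = 0.9163 / 2.5963 = 0.3529
c = 4 / 3.403^0.3529 = 4 / 1.541 = 2.596
S₃ = 2.596 × 112.6^0.3529 = 2.596 × 5.297 ≈ 13.75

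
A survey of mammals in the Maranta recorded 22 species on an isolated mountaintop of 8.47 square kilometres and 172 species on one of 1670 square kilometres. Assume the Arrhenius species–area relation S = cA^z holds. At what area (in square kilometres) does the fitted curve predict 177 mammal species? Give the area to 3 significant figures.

z = ln(172/22) / ln(1670/8.47) = 2.0565 / 5.2840 = 0.3892
c = 22 / 8.47^0.3892 = 22 / 2.297 = 9.579
A = (177/9.579)^(1/0.3892) ⇒ ln A = ln(18.48)/0.3892 = 7.4942
A = e^7.4942 ≈ 1798 square kilometres

1800 square kilometres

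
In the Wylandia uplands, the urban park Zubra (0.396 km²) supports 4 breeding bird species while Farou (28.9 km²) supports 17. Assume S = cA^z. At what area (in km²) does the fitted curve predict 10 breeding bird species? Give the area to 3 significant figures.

z = ln(17/4) / ln(28.9/0.396) = 1.4469 / 4.2902 = 0.3373
c = 4 / 0.396^0.3373 = 4 / 0.7317 = 5.467
A = (10/5.467)^(1/0.3373) ⇒ ln A = ln(1.829)/0.3373 = 1.7905
A = e^1.7905 ≈ 5.992 km²

5.99 km²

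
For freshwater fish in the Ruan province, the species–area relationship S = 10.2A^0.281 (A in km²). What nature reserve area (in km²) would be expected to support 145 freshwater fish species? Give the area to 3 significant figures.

12700 km²

145 = 10.2 × A^0.281  ⇒  A^0.281 = 145/10.2 = 14.22
ln A = ln(14.22) / 0.281 = 2.6543 / 0.281 = 9.4461
A = e^9.4461 ≈ 12658 km²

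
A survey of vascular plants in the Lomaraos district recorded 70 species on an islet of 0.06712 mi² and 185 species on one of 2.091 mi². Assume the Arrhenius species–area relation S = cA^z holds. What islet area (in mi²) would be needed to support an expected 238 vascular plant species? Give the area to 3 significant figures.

z = ln(185/70) / ln(2.091/0.06712) = 0.9719 / 3.4389 = 0.2826
c = 70 / 0.06712^0.2826 = 70 / 0.4661 = 150.2
A = (238/150.2)^(1/0.2826) ⇒ ln A = ln(1.585)/0.2826 = 1.6290
A = e^1.6290 ≈ 5.099 mi²

5.10 mi²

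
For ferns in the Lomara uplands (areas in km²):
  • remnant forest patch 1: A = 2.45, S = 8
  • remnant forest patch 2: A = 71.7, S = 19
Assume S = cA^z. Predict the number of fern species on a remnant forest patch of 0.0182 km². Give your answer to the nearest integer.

2

z = ln(19/8) / ln(71.7/2.45) = 0.8650 / 3.3764 = 0.2562
c = 8 / 2.45^0.2562 = 8 / 1.258 = 6.359
S₃ = 6.359 × 0.0182^0.2562 = 6.359 × 0.3583 ≈ 2.278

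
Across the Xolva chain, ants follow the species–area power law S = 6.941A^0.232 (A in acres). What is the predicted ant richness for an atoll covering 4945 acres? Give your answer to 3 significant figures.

49.9

S = 6.941 × 4945^0.232
ln S = ln 6.941 + 0.232 × ln 4945 = 1.9374 + 0.232 × 8.5061 = 3.9109
S = e^3.9109 ≈ 49.94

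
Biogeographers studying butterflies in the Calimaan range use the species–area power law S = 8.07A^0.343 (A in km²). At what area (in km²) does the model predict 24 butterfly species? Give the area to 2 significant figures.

24 km²

24 = 8.07 × A^0.343  ⇒  A^0.343 = 24/8.07 = 2.974
ln A = ln(2.974) / 0.343 = 1.0899 / 0.343 = 3.1776
A = e^3.1776 ≈ 23.99 km²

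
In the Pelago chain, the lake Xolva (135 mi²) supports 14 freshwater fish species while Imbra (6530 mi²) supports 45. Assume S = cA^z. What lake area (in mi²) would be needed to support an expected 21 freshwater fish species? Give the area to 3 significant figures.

519 mi²

z = ln(45/14) / ln(6530/135) = 1.1676 / 3.8789 = 0.3010
c = 14 / 135^0.3010 = 14 / 4.378 = 3.198
A = (21/3.198)^(1/0.3010) ⇒ ln A = ln(6.567)/0.3010 = 6.2523
A = e^6.2523 ≈ 519.2 mi²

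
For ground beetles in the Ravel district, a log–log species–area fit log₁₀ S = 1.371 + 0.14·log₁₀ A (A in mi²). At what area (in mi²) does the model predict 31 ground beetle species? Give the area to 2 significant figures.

7.2 mi²

31 = 23.5 × A^0.14  ⇒  A^0.14 = 31/23.5 = 1.319
ln A = ln(1.319) / 0.14 = 0.2771 / 0.14 = 1.9796
A = e^1.9796 ≈ 7.24 mi²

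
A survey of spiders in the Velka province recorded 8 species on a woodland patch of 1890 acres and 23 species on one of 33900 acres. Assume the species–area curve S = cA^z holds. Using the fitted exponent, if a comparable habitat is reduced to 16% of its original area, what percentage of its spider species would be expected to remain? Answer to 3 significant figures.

51.2%

z = ln(23/8) / ln(33900/1890) = 1.0561 / 2.8868 = 0.3658
S_new/S_old = (A_new/A_old)^z = 0.16^0.3658 = exp(0.3658 × -1.8326) = 0.5115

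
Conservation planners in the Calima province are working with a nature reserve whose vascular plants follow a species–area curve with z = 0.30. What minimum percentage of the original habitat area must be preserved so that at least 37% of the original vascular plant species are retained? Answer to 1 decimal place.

3.6%

Need (A_new/A_old)^0.3 = 0.37, so A_new/A_old = 0.37^(1/0.3) = 0.37^3.333
ln(A_new/A_old) = ln 0.37 / 0.3 = -0.9943 / 0.3 = -3.3142
A_new/A_old = e^-3.3142 ≈ 0.03636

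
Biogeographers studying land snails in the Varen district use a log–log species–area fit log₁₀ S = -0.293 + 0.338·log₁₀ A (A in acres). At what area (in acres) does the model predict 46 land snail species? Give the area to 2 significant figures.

610000 acres

46 = 0.5093 × A^0.338  ⇒  A^0.338 = 46/0.5093 = 90.31
ln A = ln(90.31) / 0.338 = 4.5033 / 0.338 = 13.3234
A = e^13.3234 ≈ 611316 acres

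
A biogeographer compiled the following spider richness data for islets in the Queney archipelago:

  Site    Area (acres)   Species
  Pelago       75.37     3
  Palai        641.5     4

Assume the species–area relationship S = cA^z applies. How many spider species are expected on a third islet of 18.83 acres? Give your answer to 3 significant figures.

2.49

z = ln(4/3) / ln(641.5/75.37) = 0.2877 / 2.1414 = 0.1343
c = 3 / 75.37^0.1343 = 3 / 1.787 = 1.679
S₃ = 1.679 × 18.83^0.1343 = 1.679 × 1.483 ≈ 2.49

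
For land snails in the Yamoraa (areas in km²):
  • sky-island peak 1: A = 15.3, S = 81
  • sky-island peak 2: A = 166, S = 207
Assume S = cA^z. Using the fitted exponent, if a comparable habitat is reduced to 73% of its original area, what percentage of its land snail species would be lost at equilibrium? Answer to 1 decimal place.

z = ln(207/81) / ln(166/15.3) = 0.9383 / 2.3841 = 0.3935
S_new/S_old = (A_new/A_old)^z = 0.73^0.3935 = exp(0.3935 × -0.3147) = 0.8835
Fraction lost = 1 − 0.8835 = 0.1165

11.6%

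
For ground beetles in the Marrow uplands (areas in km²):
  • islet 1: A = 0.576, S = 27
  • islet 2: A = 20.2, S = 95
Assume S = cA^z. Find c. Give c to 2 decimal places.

z = ln(S₂/S₁) / ln(A₂/A₁) = ln(95/27) / ln(20.2/0.576) = 1.2580 / 3.5573 = 0.3536
c = S₁ / A₁^z = 27 / 0.576^0.3536 = 27 / 0.8228 = 32.82

32.82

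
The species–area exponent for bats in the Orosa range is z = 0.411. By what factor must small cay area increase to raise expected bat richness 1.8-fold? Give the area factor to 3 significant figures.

4.18

(A₂/A₁)^0.411 = 1.8, so A₂/A₁ = 1.8^(1/0.411) = 1.8^2.433
ln(A₂/A₁) = ln 1.8 / 0.411 = 0.5878 / 0.411 = 1.4301
A₂/A₁ = e^1.4301 ≈ 4.179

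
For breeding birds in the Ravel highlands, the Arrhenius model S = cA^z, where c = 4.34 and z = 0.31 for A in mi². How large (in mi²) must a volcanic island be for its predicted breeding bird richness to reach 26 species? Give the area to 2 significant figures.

320 mi²

26 = 4.34 × A^0.31  ⇒  A^0.31 = 26/4.34 = 5.991
ln A = ln(5.991) / 0.31 = 1.7902 / 0.31 = 5.7749
A = e^5.7749 ≈ 322.1 mi²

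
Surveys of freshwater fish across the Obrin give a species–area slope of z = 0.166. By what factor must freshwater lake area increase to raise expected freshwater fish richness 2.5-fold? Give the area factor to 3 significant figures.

(A₂/A₁)^0.166 = 2.5, so A₂/A₁ = 2.5^(1/0.166) = 2.5^6.024
ln(A₂/A₁) = ln 2.5 / 0.166 = 0.9163 / 0.166 = 5.5198
A₂/A₁ = e^5.5198 ≈ 249.6

250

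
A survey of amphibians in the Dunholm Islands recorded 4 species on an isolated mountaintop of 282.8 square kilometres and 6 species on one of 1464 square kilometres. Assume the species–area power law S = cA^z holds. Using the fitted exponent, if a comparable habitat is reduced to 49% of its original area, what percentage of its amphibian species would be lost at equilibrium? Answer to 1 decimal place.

16.1%

z = ln(6/4) / ln(1464/282.8) = 0.4055 / 1.6442 = 0.2466
S_new/S_old = (A_new/A_old)^z = 0.49^0.2466 = exp(0.2466 × -0.7133) = 0.8387
Fraction lost = 1 − 0.8387 = 0.1613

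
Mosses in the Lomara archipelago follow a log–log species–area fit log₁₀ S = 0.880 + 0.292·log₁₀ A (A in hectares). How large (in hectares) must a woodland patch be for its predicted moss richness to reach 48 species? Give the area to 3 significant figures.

555 hectares

48 = 7.586 × A^0.292  ⇒  A^0.292 = 48/7.586 = 6.328
ln A = ln(6.328) / 0.292 = 1.8449 / 0.292 = 6.3182
A = e^6.3182 ≈ 554.6 hectares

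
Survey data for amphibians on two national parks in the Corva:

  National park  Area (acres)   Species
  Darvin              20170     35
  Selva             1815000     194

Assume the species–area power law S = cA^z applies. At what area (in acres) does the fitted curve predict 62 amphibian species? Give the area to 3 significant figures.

90600 acres

z = ln(194/35) / ln(1815000/20170) = 1.7125 / 4.4996 = 0.3806
c = 35 / 20170^0.3806 = 35 / 43.48 = 0.8049
A = (62/0.8049)^(1/0.3806) ⇒ ln A = ln(77.03)/0.3806 = 11.4143
A = e^11.4143 ≈ 90611 acres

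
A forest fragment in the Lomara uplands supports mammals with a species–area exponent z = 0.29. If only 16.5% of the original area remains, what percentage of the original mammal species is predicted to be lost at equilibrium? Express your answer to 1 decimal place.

40.7%

S_new/S_old = (A_new/A_old)^z = 0.165^0.29
= exp(0.29 × ln 0.165) = exp(0.29 × -1.8018) = exp(-0.5225) ≈ 0.593
Fraction lost = 1 − 0.593 = 0.407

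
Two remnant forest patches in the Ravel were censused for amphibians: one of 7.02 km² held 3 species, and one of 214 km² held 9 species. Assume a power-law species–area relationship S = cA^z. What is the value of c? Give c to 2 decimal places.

z = ln(S₂/S₁) / ln(A₂/A₁) = ln(9/3) / ln(214/7.02) = 1.0986 / 3.4172 = 0.3215
c = S₁ / A₁^z = 3 / 7.02^0.3215 = 3 / 1.871 = 1.603

1.60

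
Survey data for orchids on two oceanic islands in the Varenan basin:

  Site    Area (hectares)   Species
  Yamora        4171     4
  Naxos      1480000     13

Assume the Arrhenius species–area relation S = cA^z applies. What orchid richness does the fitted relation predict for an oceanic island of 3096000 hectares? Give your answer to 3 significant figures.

15.1

z = ln(13/4) / ln(1480000/4171) = 1.1787 / 5.8716 = 0.2007
c = 4 / 4171^0.2007 = 4 / 5.33 = 0.7505
S₃ = 0.7505 × 3096000^0.2007 = 0.7505 × 20.09 ≈ 15.08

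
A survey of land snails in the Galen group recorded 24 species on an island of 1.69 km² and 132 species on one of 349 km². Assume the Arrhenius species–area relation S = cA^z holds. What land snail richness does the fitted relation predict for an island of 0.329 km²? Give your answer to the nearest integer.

14

z = ln(132/24) / ln(349/1.69) = 1.7047 / 5.3303 = 0.3198
c = 24 / 1.69^0.3198 = 24 / 1.183 = 20.29
S₃ = 20.29 × 0.329^0.3198 = 20.29 × 0.7008 ≈ 14.22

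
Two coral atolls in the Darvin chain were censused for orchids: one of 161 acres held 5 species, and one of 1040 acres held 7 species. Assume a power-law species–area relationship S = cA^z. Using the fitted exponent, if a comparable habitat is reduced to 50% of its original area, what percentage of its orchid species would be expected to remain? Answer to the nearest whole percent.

z = ln(7/5) / ln(1040/161) = 0.3365 / 1.8656 = 0.1804
S_new/S_old = (A_new/A_old)^z = 0.5^0.1804 = exp(0.1804 × -0.6931) = 0.8825

88%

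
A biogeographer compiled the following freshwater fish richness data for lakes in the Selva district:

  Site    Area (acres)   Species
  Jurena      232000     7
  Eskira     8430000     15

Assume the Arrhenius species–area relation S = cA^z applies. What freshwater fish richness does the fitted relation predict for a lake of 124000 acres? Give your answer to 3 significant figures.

6.13

z = ln(15/7) / ln(8430000/232000) = 0.7621 / 3.5928 = 0.2121
c = 7 / 232000^0.2121 = 7 / 13.75 = 0.5092
S₃ = 0.5092 × 124000^0.2121 = 0.5092 × 12.04 ≈ 6.129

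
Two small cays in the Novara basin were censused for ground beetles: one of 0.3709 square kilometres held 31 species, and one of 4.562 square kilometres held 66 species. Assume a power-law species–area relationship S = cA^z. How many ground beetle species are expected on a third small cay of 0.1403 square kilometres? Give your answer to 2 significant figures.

z = ln(66/31) / ln(4.562/0.3709) = 0.7557 / 2.5096 = 0.3011
c = 31 / 0.3709^0.3011 = 31 / 0.7418 = 41.79
S₃ = 41.79 × 0.1403^0.3011 = 41.79 × 0.5536 ≈ 23.13

23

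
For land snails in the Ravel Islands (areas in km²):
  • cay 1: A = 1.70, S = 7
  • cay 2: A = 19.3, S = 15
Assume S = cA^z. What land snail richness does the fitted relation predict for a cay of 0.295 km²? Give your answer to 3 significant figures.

4.04

z = ln(15/7) / ln(19.3/1.7) = 0.7621 / 2.4295 = 0.3137
c = 7 / 1.7^0.3137 = 7 / 1.181 = 5.927
S₃ = 5.927 × 0.295^0.3137 = 5.927 × 0.6818 ≈ 4.041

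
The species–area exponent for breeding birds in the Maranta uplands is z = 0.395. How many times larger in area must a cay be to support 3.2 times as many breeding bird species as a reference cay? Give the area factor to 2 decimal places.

19.00

(A₂/A₁)^0.395 = 3.2, so A₂/A₁ = 3.2^(1/0.395) = 3.2^2.532
ln(A₂/A₁) = ln 3.2 / 0.395 = 1.1632 / 0.395 = 2.9447
A₂/A₁ = e^2.9447 ≈ 19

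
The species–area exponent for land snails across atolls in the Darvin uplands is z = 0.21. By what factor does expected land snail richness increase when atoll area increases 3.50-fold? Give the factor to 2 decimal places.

S₂/S₁ = (A₂/A₁)^z = 3.5^0.21
ln(S₂/S₁) = 0.21 × ln 3.5 = 0.21 × 1.2528 = 0.2631
S₂/S₁ = e^0.2631 ≈ 1.301

1.30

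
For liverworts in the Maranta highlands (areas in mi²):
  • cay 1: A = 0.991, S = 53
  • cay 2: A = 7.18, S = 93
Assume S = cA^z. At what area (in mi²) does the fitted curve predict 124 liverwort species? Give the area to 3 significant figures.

z = ln(93/53) / ln(7.18/0.991) = 0.5623 / 1.9803 = 0.2839
c = 53 / 0.991^0.2839 = 53 / 0.9974 = 53.14
A = (124/53.14)^(1/0.2839) ⇒ ln A = ln(2.334)/0.2839 = 2.9845
A = e^2.9845 ≈ 19.78 mi²

19.8 mi²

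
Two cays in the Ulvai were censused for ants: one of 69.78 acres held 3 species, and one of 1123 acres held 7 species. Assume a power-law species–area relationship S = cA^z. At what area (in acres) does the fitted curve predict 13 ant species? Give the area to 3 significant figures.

8550 acres

z = ln(7/3) / ln(1123/69.78) = 0.8473 / 2.7784 = 0.3050
c = 3 / 69.78^0.3050 = 3 / 3.65 = 0.822
A = (13/0.822)^(1/0.3050) ⇒ ln A = ln(15.82)/0.3050 = 9.0537
A = e^9.0537 ≈ 8550 acres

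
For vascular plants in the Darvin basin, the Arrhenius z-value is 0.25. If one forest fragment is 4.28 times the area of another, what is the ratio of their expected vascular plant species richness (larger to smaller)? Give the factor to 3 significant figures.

S₂/S₁ = (A₂/A₁)^z = 4.28^0.25
ln(S₂/S₁) = 0.25 × ln 4.28 = 0.25 × 1.4540 = 0.3635
S₂/S₁ = e^0.3635 ≈ 1.438

1.44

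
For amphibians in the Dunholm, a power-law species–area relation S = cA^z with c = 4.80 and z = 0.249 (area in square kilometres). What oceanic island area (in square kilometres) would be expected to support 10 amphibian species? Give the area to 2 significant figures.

19 square kilometres

10 = 4.8 × A^0.249  ⇒  A^0.249 = 10/4.8 = 2.083
ln A = ln(2.083) / 0.249 = 0.7340 / 0.249 = 2.9477
A = e^2.9477 ≈ 19.06 square kilometres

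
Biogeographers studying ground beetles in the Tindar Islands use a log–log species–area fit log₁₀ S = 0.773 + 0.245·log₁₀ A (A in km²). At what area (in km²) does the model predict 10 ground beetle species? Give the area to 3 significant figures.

8.44 km²

10 = 5.929 × A^0.245  ⇒  A^0.245 = 10/5.929 = 1.687
ln A = ln(1.687) / 0.245 = 0.5227 / 0.245 = 2.1334
A = e^2.1334 ≈ 8.444 km²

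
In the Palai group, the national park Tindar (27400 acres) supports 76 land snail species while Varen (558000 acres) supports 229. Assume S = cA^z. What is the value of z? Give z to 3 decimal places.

Taking logs: ln S = ln c + z ln A, so z = (ln S₂ − ln S₁)/(ln A₂ − ln A₁).
z = ln(229/76) / ln(558000/27400) = ln(3.013) / ln(20.36) = 1.1030 / 3.0138 = 0.3660

0.366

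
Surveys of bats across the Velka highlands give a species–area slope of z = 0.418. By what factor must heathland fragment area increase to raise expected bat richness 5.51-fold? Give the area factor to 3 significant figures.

59.3

(A₂/A₁)^0.418 = 5.51, so A₂/A₁ = 5.51^(1/0.418) = 5.51^2.392
ln(A₂/A₁) = ln 5.51 / 0.418 = 1.7066 / 0.418 = 4.0827
A₂/A₁ = e^4.0827 ≈ 59.3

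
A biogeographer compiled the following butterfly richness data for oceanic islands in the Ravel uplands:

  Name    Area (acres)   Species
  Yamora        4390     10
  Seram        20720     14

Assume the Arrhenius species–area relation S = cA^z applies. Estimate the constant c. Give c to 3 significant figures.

z = ln(S₂/S₁) / ln(A₂/A₁) = ln(14/10) / ln(20720/4390) = 0.3365 / 1.5518 = 0.2168
c = S₁ / A₁^z = 10 / 4390^0.2168 = 10 / 6.163 = 1.623

1.62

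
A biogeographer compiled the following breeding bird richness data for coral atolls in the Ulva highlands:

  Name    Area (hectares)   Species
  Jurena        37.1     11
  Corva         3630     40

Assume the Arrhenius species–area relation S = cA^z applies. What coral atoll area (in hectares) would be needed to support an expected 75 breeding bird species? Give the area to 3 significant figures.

33800 hectares

z = ln(40/11) / ln(3630/37.1) = 1.2910 / 4.5834 = 0.2817
c = 11 / 37.1^0.2817 = 11 / 2.767 = 3.975
A = (75/3.975)^(1/0.2817) ⇒ ln A = ln(18.87)/0.2817 = 10.4287
A = e^10.4287 ≈ 33817 hectares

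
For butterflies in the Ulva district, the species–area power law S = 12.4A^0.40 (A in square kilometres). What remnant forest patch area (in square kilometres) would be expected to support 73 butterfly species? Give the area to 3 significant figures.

84.1 square kilometres

73 = 12.4 × A^0.4  ⇒  A^0.4 = 73/12.4 = 5.887
ln A = ln(5.887) / 0.4 = 1.7728 / 0.4 = 4.4319
A = e^4.4319 ≈ 84.09 square kilometres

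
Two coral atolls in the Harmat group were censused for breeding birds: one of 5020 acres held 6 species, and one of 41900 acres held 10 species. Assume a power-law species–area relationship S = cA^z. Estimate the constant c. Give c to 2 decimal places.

0.77

z = ln(S₂/S₁) / ln(A₂/A₁) = ln(10/6) / ln(41900/5020) = 0.5108 / 2.1219 = 0.2407
c = S₁ / A₁^z = 6 / 5020^0.2407 = 6 / 7.779 = 0.7713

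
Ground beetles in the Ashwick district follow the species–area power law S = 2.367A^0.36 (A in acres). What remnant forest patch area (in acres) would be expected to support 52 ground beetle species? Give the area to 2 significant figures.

52 = 2.367 × A^0.36  ⇒  A^0.36 = 52/2.367 = 21.97
ln A = ln(21.97) / 0.36 = 3.0896 / 0.36 = 8.5823
A = e^8.5823 ≈ 5336 acres

5300 acres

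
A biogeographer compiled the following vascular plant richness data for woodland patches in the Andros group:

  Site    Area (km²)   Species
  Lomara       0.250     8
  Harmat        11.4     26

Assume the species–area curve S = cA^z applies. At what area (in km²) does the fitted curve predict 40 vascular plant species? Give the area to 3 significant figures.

46.1 km²

z = ln(26/8) / ln(11.4/0.25) = 1.1787 / 3.8199 = 0.3086
c = 8 / 0.25^0.3086 = 8 / 0.652 = 12.27
A = (40/12.27)^(1/0.3086) ⇒ ln A = ln(3.26)/0.3086 = 3.8297
A = e^3.8297 ≈ 46.05 km²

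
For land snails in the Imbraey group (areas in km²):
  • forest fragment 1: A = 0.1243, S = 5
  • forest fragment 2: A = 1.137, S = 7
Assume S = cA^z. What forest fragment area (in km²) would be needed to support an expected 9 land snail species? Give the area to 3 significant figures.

z = ln(7/5) / ln(1.137/0.1243) = 0.3365 / 2.2135 = 0.1520
c = 5 / 0.1243^0.1520 = 5 / 0.7284 = 6.865
A = (9/6.865)^(1/0.1520) ⇒ ln A = ln(1.311)/0.1520 = 1.7816
A = e^1.7816 ≈ 5.94 km²

5.94 km²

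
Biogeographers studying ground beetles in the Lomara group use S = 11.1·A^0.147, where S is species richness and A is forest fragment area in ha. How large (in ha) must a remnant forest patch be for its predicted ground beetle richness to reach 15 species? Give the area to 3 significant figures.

15 = 11.1 × A^0.147  ⇒  A^0.147 = 15/11.1 = 1.351
ln A = ln(1.351) / 0.147 = 0.3011 / 0.147 = 2.0483
A = e^2.0483 ≈ 7.755 ha

7.75 ha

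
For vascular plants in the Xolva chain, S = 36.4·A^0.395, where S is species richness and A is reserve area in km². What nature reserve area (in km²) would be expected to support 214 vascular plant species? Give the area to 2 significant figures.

214 = 36.4 × A^0.395  ⇒  A^0.395 = 214/36.4 = 5.879
ln A = ln(5.879) / 0.395 = 1.7714 / 0.395 = 4.4846
A = e^4.4846 ≈ 88.64 km²

89 km²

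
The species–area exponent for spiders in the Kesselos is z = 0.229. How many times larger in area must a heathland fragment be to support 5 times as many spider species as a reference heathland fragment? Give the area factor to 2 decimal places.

1127.90

(A₂/A₁)^0.229 = 5, so A₂/A₁ = 5^(1/0.229) = 5^4.367
ln(A₂/A₁) = ln 5 / 0.229 = 1.6094 / 0.229 = 7.0281
A₂/A₁ = e^7.0281 ≈ 1128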